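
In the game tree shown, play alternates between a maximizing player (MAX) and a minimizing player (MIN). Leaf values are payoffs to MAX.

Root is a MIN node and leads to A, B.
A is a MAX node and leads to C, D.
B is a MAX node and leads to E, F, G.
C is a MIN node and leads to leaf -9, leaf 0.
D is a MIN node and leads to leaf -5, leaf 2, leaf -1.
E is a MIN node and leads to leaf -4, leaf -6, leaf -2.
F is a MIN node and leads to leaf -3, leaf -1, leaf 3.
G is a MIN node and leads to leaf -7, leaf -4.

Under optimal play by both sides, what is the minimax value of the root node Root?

-5

C (MIN): min(-9, 0) = -9
D (MIN): min(-5, 2, -1) = -5
A (MAX): max(-9, -5) = -5
E (MIN): min(-4, -6, -2) = -6
F (MIN): min(-3, -1, 3) = -3
G (MIN): min(-7, -4) = -7
B (MAX): max(-6, -3, -7) = -3
Root (MIN): min(-5, -3) = -5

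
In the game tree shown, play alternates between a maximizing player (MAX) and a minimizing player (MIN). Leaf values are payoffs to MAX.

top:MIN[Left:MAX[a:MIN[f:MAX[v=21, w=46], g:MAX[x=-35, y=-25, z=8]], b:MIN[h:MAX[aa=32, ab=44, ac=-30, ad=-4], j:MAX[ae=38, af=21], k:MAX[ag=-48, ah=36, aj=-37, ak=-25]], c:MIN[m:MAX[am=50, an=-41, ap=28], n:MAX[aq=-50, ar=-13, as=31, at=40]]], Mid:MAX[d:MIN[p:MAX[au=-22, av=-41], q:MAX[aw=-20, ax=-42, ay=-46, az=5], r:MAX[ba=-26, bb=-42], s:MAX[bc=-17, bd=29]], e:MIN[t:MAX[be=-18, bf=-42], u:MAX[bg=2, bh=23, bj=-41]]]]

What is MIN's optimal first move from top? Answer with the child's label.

Mid

f (MAX): max(21, 46) = 46
g (MAX): max(-35, -25, 8) = 8
a (MIN): min(46, 8) = 8
h (MAX): max(32, 44, -30, -4) = 44
j (MAX): max(38, 21) = 38
k (MAX): max(-48, 36, -37, -25) = 36
b (MIN): min(44, 38, 36) = 36
m (MAX): max(50, -41, 28) = 50
n (MAX): max(-50, -13, 31, 40) = 40
c (MIN): min(50, 40) = 40
Left (MAX): max(8, 36, 40) = 40
p (MAX): max(-22, -41) = -22
q (MAX): max(-20, -42, -46, 5) = 5
r (MAX): max(-26, -42) = -26
s (MAX): max(-17, 29) = 29
d (MIN): min(-22, 5, -26, 29) = -26
t (MAX): max(-18, -42) = -18
u (MAX): max(2, 23, -41) = 23
e (MIN): min(-18, 23) = -18
Mid (MAX): max(-26, -18) = -18
top (MIN): min(40, -18) = -18
MIN at top wants the lowest of {Left=40, Mid=-18}, so chooses Mid.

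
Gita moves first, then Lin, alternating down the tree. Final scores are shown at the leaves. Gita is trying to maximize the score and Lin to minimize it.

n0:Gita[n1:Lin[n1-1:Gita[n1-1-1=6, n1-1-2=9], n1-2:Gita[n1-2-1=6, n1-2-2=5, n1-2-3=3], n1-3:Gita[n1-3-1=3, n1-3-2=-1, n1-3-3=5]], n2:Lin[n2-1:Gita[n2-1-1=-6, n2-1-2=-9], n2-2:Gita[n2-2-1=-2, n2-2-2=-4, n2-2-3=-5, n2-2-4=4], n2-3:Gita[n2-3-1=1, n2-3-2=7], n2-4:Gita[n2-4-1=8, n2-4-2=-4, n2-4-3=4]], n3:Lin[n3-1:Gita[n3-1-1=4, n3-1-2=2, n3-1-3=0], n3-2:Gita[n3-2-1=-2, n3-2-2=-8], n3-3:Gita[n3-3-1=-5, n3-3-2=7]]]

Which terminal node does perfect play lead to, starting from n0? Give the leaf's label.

n1-3-3

n1-1 (Gita): max(6, 9) = 9
n1-2 (Gita): max(6, 5, 3) = 6
n1-3 (Gita): max(3, -1, 5) = 5
n1 (Lin): min(9, 6, 5) = 5
n2-1 (Gita): max(-6, -9) = -6
n2-2 (Gita): max(-2, -4, -5, 4) = 4
n2-3 (Gita): max(1, 7) = 7
n2-4 (Gita): max(8, -4, 4) = 8
n2 (Lin): min(-6, 4, 7, 8) = -6
n3-1 (Gita): max(4, 2, 0) = 4
n3-2 (Gita): max(-2, -8) = -2
n3-3 (Gita): max(-5, 7) = 7
n3 (Lin): min(4, -2, 7) = -2
n0 (Gita): max(5, -6, -2) = 5
At n0, Gita picks n1 (highest: 5).
At n1, Lin picks n1-3 (lowest: 5).
At n1-3, Gita picks n1-3-3 (highest: 5).
Terminal value 5.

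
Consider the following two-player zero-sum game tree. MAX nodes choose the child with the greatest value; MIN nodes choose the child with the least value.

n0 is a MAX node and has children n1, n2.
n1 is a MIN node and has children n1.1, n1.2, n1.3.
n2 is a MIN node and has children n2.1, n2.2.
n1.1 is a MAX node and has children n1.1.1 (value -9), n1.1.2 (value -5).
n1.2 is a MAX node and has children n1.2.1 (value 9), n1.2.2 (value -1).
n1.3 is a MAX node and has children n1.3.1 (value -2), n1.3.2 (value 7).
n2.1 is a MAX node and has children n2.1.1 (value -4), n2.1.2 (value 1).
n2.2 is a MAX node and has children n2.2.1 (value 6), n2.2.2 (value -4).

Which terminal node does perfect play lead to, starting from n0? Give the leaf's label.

n1.1 (MAX): max(-9, -5) = -5
n1.2 (MAX): max(9, -1) = 9
n1.3 (MAX): max(-2, 7) = 7
n1 (MIN): min(-5, 9, 7) = -5
n2.1 (MAX): max(-4, 1) = 1
n2.2 (MAX): max(6, -4) = 6
n2 (MIN): min(1, 6) = 1
n0 (MAX): max(-5, 1) = 1
At n0, MAX picks n2 (highest: 1).
At n2, MIN picks n2.1 (lowest: 1).
At n2.1, MAX picks n2.1.2 (highest: 1).
Terminal value 1.

n2.1.2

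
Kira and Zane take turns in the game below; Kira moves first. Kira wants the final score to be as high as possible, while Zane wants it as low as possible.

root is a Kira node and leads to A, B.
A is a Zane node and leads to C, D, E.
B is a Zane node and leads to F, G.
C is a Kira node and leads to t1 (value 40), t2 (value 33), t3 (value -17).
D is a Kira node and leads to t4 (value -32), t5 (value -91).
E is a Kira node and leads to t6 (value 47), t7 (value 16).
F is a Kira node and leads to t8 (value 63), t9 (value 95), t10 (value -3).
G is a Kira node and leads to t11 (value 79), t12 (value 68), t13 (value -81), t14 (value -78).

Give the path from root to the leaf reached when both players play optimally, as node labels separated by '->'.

C (Kira): max(40, 33, -17) = 40
D (Kira): max(-32, -91) = -32
E (Kira): max(47, 16) = 47
A (Zane): min(40, -32, 47) = -32
F (Kira): max(63, 95, -3) = 95
G (Kira): max(79, 68, -81, -78) = 79
B (Zane): min(95, 79) = 79
root (Kira): max(-32, 79) = 79
At root, Kira picks B (highest: 79).
At B, Zane picks G (lowest: 79).
At G, Kira picks t11 (highest: 79).
Terminal value 79.

root -> B -> G -> t11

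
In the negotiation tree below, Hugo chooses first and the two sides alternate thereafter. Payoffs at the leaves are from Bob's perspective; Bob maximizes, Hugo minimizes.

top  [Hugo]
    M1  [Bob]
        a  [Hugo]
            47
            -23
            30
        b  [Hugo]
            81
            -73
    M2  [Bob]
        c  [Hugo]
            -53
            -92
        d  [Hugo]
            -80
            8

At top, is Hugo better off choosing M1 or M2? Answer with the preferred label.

a (Hugo): min(47, -23, 30) = -23
b (Hugo): min(81, -73) = -73
M1 (Bob): max(-23, -73) = -23
c (Hugo): min(-53, -92) = -92
d (Hugo): min(-80, 8) = -80
M2 (Bob): max(-92, -80) = -80
Hugo prefers the lower value; M1=-23, M2=-80. M2 is better since -80 < -23.

M2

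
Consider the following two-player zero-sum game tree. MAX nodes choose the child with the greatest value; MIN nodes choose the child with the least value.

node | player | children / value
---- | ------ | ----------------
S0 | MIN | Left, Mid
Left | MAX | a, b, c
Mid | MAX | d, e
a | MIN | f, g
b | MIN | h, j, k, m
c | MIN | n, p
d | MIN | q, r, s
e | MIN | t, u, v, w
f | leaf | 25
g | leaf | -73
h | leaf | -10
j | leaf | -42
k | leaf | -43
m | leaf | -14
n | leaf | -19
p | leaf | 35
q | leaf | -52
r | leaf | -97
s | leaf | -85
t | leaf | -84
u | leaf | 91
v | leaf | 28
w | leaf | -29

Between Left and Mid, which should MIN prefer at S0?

Mid

a (MIN): min(25, -73) = -73
b (MIN): min(-10, -42, -43, -14) = -43
c (MIN): min(-19, 35) = -19
Left (MAX): max(-73, -43, -19) = -19
d (MIN): min(-52, -97, -85) = -97
e (MIN): min(-84, 91, 28, -29) = -84
Mid (MAX): max(-97, -84) = -84
MIN prefers the lower value; Left=-19, Mid=-84. Mid is better since -84 < -19.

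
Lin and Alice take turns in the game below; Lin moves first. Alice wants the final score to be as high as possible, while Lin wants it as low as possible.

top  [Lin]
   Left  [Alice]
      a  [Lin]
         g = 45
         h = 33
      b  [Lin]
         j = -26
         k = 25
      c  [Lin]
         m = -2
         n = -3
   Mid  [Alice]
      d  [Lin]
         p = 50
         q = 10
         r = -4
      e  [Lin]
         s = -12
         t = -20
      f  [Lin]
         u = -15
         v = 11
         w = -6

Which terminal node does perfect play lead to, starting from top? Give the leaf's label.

a (Lin): min(45, 33) = 33
b (Lin): min(-26, 25) = -26
c (Lin): min(-2, -3) = -3
Left (Alice): max(33, -26, -3) = 33
d (Lin): min(50, 10, -4) = -4
e (Lin): min(-12, -20) = -20
f (Lin): min(-15, 11, -6) = -15
Mid (Alice): max(-4, -20, -15) = -4
top (Lin): min(33, -4) = -4
At top, Lin picks Mid (lowest: -4).
At Mid, Alice picks d (highest: -4).
At d, Lin picks r (lowest: -4).
Terminal value -4.

r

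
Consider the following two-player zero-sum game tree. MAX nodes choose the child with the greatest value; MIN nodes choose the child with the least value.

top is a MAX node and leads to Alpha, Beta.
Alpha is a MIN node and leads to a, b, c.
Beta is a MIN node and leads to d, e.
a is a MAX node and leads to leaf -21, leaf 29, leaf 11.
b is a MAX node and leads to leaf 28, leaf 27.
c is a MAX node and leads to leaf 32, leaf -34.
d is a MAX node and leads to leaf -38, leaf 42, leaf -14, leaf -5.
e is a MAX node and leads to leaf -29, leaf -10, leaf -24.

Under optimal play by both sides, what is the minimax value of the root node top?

a (MAX): max(-21, 29, 11) = 29
b (MAX): max(28, 27) = 28
c (MAX): max(32, -34) = 32
Alpha (MIN): min(29, 28, 32) = 28
d (MAX): max(-38, 42, -14, -5) = 42
e (MAX): max(-29, -10, -24) = -10
Beta (MIN): min(42, -10) = -10
top (MAX): max(28, -10) = 28

28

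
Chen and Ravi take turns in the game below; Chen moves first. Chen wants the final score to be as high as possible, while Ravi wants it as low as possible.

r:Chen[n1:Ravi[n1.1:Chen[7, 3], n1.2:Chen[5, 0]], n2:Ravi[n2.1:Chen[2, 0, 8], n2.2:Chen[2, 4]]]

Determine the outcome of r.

5

n1.1 (Chen): max(7, 3) = 7
n1.2 (Chen): max(5, 0) = 5
n1 (Ravi): min(7, 5) = 5
n2.1 (Chen): max(2, 0, 8) = 8
n2.2 (Chen): max(2, 4) = 4
n2 (Ravi): min(8, 4) = 4
r (Chen): max(5, 4) = 5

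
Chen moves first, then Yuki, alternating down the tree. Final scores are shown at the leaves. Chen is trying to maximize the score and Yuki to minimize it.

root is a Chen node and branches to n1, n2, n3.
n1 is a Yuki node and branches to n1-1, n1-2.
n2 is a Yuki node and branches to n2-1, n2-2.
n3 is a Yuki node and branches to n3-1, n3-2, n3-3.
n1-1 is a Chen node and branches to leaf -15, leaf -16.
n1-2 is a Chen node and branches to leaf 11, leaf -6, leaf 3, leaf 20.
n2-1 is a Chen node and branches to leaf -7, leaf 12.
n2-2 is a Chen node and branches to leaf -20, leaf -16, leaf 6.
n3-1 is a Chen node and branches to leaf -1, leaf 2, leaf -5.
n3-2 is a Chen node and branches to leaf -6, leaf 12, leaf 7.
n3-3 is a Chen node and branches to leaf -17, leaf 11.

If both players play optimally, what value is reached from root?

6

n1-1 (Chen): max(-15, -16) = -15
n1-2 (Chen): max(11, -6, 3, 20) = 20
n1 (Yuki): min(-15, 20) = -15
n2-1 (Chen): max(-7, 12) = 12
n2-2 (Chen): max(-20, -16, 6) = 6
n2 (Yuki): min(12, 6) = 6
n3-1 (Chen): max(-1, 2, -5) = 2
n3-2 (Chen): max(-6, 12, 7) = 12
n3-3 (Chen): max(-17, 11) = 11
n3 (Yuki): min(2, 12, 11) = 2
root (Chen): max(-15, 6, 2) = 6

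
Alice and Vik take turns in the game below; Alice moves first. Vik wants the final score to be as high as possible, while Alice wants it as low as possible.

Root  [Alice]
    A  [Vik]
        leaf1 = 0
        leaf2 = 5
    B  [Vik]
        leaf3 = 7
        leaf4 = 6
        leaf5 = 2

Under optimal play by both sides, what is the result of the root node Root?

A (Vik): max(0, 5) = 5
B (Vik): max(7, 6, 2) = 7
Root (Alice): min(5, 7) = 5

5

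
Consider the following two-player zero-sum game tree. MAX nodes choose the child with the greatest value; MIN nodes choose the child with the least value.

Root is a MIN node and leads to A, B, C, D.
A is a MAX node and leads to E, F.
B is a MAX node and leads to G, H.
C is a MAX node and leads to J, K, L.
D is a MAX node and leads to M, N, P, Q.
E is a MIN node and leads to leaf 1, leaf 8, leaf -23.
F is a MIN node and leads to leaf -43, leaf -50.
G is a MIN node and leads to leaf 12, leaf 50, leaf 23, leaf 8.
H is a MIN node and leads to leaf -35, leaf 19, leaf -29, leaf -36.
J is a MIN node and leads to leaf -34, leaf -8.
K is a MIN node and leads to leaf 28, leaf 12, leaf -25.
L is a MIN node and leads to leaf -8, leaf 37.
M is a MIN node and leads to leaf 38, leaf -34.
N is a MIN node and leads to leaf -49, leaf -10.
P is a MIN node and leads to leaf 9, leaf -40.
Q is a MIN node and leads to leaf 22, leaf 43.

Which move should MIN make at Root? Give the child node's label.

A

E (MIN): min(1, 8, -23) = -23
F (MIN): min(-43, -50) = -50
A (MAX): max(-23, -50) = -23
G (MIN): min(12, 50, 23, 8) = 8
H (MIN): min(-35, 19, -29, -36) = -36
B (MAX): max(8, -36) = 8
J (MIN): min(-34, -8) = -34
K (MIN): min(28, 12, -25) = -25
L (MIN): min(-8, 37) = -8
C (MAX): max(-34, -25, -8) = -8
M (MIN): min(38, -34) = -34
N (MIN): min(-49, -10) = -49
P (MIN): min(9, -40) = -40
Q (MIN): min(22, 43) = 22
D (MAX): max(-34, -49, -40, 22) = 22
Root (MIN): min(-23, 8, -8, 22) = -23
MIN at Root wants the lowest of {A=-23, B=8, C=-8, D=22}, so chooses A.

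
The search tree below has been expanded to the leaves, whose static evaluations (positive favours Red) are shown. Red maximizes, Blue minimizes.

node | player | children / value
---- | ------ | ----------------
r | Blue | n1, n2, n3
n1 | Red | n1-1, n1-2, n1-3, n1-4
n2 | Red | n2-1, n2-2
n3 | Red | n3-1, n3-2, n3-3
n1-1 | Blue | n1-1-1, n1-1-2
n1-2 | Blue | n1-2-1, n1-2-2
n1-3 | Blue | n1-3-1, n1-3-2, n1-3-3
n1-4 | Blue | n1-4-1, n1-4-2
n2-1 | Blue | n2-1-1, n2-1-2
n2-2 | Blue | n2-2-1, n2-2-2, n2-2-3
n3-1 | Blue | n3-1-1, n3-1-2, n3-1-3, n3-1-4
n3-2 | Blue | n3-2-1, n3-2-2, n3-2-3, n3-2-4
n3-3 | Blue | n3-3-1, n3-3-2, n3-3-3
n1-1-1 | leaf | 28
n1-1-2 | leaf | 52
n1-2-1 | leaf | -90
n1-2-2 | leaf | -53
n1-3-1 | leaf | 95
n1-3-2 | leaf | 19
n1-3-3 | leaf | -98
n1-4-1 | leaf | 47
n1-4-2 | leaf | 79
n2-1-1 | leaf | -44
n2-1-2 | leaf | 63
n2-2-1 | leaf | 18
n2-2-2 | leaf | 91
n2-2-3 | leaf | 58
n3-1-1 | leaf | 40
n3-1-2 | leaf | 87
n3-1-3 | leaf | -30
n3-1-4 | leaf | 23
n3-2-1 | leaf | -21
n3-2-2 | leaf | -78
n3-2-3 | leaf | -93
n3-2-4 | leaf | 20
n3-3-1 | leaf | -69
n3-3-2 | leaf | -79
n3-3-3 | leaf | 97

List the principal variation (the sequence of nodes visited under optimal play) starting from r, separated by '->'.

n1-1 (Blue): min(28, 52) = 28
n1-2 (Blue): min(-90, -53) = -90
n1-3 (Blue): min(95, 19, -98) = -98
n1-4 (Blue): min(47, 79) = 47
n1 (Red): max(28, -90, -98, 47) = 47
n2-1 (Blue): min(-44, 63) = -44
n2-2 (Blue): min(18, 91, 58) = 18
n2 (Red): max(-44, 18) = 18
n3-1 (Blue): min(40, 87, -30, 23) = -30
n3-2 (Blue): min(-21, -78, -93, 20) = -93
n3-3 (Blue): min(-69, -79, 97) = -79
n3 (Red): max(-30, -93, -79) = -30
r (Blue): min(47, 18, -30) = -30
At r, Blue picks n3 (lowest: -30).
At n3, Red picks n3-1 (highest: -30).
At n3-1, Blue picks n3-1-3 (lowest: -30).
Terminal value -30.

r -> n3 -> n3-1 -> n3-1-3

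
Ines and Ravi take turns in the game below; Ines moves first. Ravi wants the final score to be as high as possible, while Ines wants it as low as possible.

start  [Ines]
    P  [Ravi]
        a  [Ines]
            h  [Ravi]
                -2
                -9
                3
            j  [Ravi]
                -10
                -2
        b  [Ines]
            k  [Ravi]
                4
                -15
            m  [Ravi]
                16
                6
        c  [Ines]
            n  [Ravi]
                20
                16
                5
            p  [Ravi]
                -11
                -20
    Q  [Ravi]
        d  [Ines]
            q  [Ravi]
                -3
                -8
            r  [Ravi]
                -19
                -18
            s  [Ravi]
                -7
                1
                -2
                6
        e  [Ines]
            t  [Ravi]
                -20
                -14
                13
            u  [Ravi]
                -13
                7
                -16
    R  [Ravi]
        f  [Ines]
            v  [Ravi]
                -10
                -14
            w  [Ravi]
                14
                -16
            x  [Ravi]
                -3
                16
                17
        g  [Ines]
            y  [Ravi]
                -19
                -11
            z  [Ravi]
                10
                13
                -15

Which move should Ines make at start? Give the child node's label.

R

h (Ravi): max(-2, -9, 3) = 3
j (Ravi): max(-10, -2) = -2
a (Ines): min(3, -2) = -2
k (Ravi): max(4, -15) = 4
m (Ravi): max(16, 6) = 16
b (Ines): min(4, 16) = 4
n (Ravi): max(20, 16, 5) = 20
p (Ravi): max(-11, -20) = -11
c (Ines): min(20, -11) = -11
P (Ravi): max(-2, 4, -11) = 4
q (Ravi): max(-3, -8) = -3
r (Ravi): max(-19, -18) = -18
s (Ravi): max(-7, 1, -2, 6) = 6
d (Ines): min(-3, -18, 6) = -18
t (Ravi): max(-20, -14, 13) = 13
u (Ravi): max(-13, 7, -16) = 7
e (Ines): min(13, 7) = 7
Q (Ravi): max(-18, 7) = 7
v (Ravi): max(-10, -14) = -10
w (Ravi): max(14, -16) = 14
x (Ravi): max(-3, 16, 17) = 17
f (Ines): min(-10, 14, 17) = -10
y (Ravi): max(-19, -11) = -11
z (Ravi): max(10, 13, -15) = 13
g (Ines): min(-11, 13) = -11
R (Ravi): max(-10, -11) = -10
start (Ines): min(4, 7, -10) = -10
Ines at start wants the lowest of {P=4, Q=7, R=-10}, so chooses R.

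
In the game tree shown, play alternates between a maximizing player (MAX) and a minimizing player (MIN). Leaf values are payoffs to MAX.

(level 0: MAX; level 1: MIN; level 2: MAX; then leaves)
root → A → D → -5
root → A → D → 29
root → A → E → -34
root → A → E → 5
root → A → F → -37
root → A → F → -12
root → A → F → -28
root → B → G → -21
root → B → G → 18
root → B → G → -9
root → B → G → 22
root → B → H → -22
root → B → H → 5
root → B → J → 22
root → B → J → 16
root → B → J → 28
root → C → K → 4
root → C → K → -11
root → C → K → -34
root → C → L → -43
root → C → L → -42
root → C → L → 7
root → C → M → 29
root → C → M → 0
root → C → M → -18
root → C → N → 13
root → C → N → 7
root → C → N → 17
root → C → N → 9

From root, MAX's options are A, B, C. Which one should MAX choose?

D (MAX): max(-5, 29) = 29
E (MAX): max(-34, 5) = 5
F (MAX): max(-37, -12, -28) = -12
A (MIN): min(29, 5, -12) = -12
G (MAX): max(-21, 18, -9, 22) = 22
H (MAX): max(-22, 5) = 5
J (MAX): max(22, 16, 28) = 28
B (MIN): min(22, 5, 28) = 5
K (MAX): max(4, -11, -34) = 4
L (MAX): max(-43, -42, 7) = 7
M (MAX): max(29, 0, -18) = 29
N (MAX): max(13, 7, 17, 9) = 17
C (MIN): min(4, 7, 29, 17) = 4
root (MAX): max(-12, 5, 4) = 5
MAX at root wants the highest of {A=-12, B=5, C=4}, so chooses B.

B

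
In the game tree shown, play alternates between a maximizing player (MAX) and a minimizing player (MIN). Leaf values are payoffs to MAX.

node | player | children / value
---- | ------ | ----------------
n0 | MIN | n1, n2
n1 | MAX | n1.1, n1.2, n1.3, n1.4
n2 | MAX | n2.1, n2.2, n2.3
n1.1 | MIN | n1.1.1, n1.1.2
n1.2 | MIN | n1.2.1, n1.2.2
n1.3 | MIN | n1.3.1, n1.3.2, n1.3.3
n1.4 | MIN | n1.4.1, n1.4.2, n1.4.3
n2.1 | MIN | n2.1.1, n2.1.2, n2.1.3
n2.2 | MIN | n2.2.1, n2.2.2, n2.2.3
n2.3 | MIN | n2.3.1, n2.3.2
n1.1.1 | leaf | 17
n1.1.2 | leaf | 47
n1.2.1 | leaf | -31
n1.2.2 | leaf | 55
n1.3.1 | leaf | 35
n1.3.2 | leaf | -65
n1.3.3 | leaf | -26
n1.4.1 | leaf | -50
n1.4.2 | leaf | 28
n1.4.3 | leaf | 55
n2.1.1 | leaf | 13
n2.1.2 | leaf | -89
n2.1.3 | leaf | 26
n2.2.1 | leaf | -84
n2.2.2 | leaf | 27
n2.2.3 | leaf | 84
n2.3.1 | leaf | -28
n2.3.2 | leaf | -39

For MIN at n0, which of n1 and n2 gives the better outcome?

n2

n1.1 (MIN): min(17, 47) = 17
n1.2 (MIN): min(-31, 55) = -31
n1.3 (MIN): min(35, -65, -26) = -65
n1.4 (MIN): min(-50, 28, 55) = -50
n1 (MAX): max(17, -31, -65, -50) = 17
n2.1 (MIN): min(13, -89, 26) = -89
n2.2 (MIN): min(-84, 27, 84) = -84
n2.3 (MIN): min(-28, -39) = -39
n2 (MAX): max(-89, -84, -39) = -39
MIN prefers the lower value; n1=17, n2=-39. n2 is better since -39 < 17.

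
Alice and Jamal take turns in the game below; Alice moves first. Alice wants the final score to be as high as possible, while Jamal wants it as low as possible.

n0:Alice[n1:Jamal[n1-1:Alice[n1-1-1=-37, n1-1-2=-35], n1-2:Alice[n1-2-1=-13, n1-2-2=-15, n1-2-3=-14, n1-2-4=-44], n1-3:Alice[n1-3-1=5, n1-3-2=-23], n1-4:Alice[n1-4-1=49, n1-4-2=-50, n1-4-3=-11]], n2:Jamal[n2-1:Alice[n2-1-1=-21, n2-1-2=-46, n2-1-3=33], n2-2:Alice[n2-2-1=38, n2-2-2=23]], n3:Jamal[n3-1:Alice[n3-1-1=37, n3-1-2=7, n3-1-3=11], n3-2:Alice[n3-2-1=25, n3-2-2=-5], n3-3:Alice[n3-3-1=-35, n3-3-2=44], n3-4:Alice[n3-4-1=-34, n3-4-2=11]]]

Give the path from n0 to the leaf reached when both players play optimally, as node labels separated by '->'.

n0 -> n2 -> n2-1 -> n2-1-3

n1-1 (Alice): max(-37, -35) = -35
n1-2 (Alice): max(-13, -15, -14, -44) = -13
n1-3 (Alice): max(5, -23) = 5
n1-4 (Alice): max(49, -50, -11) = 49
n1 (Jamal): min(-35, -13, 5, 49) = -35
n2-1 (Alice): max(-21, -46, 33) = 33
n2-2 (Alice): max(38, 23) = 38
n2 (Jamal): min(33, 38) = 33
n3-1 (Alice): max(37, 7, 11) = 37
n3-2 (Alice): max(25, -5) = 25
n3-3 (Alice): max(-35, 44) = 44
n3-4 (Alice): max(-34, 11) = 11
n3 (Jamal): min(37, 25, 44, 11) = 11
n0 (Alice): max(-35, 33, 11) = 33
At n0, Alice picks n2 (highest: 33).
At n2, Jamal picks n2-1 (lowest: 33).
At n2-1, Alice picks n2-1-3 (highest: 33).
Terminal value 33.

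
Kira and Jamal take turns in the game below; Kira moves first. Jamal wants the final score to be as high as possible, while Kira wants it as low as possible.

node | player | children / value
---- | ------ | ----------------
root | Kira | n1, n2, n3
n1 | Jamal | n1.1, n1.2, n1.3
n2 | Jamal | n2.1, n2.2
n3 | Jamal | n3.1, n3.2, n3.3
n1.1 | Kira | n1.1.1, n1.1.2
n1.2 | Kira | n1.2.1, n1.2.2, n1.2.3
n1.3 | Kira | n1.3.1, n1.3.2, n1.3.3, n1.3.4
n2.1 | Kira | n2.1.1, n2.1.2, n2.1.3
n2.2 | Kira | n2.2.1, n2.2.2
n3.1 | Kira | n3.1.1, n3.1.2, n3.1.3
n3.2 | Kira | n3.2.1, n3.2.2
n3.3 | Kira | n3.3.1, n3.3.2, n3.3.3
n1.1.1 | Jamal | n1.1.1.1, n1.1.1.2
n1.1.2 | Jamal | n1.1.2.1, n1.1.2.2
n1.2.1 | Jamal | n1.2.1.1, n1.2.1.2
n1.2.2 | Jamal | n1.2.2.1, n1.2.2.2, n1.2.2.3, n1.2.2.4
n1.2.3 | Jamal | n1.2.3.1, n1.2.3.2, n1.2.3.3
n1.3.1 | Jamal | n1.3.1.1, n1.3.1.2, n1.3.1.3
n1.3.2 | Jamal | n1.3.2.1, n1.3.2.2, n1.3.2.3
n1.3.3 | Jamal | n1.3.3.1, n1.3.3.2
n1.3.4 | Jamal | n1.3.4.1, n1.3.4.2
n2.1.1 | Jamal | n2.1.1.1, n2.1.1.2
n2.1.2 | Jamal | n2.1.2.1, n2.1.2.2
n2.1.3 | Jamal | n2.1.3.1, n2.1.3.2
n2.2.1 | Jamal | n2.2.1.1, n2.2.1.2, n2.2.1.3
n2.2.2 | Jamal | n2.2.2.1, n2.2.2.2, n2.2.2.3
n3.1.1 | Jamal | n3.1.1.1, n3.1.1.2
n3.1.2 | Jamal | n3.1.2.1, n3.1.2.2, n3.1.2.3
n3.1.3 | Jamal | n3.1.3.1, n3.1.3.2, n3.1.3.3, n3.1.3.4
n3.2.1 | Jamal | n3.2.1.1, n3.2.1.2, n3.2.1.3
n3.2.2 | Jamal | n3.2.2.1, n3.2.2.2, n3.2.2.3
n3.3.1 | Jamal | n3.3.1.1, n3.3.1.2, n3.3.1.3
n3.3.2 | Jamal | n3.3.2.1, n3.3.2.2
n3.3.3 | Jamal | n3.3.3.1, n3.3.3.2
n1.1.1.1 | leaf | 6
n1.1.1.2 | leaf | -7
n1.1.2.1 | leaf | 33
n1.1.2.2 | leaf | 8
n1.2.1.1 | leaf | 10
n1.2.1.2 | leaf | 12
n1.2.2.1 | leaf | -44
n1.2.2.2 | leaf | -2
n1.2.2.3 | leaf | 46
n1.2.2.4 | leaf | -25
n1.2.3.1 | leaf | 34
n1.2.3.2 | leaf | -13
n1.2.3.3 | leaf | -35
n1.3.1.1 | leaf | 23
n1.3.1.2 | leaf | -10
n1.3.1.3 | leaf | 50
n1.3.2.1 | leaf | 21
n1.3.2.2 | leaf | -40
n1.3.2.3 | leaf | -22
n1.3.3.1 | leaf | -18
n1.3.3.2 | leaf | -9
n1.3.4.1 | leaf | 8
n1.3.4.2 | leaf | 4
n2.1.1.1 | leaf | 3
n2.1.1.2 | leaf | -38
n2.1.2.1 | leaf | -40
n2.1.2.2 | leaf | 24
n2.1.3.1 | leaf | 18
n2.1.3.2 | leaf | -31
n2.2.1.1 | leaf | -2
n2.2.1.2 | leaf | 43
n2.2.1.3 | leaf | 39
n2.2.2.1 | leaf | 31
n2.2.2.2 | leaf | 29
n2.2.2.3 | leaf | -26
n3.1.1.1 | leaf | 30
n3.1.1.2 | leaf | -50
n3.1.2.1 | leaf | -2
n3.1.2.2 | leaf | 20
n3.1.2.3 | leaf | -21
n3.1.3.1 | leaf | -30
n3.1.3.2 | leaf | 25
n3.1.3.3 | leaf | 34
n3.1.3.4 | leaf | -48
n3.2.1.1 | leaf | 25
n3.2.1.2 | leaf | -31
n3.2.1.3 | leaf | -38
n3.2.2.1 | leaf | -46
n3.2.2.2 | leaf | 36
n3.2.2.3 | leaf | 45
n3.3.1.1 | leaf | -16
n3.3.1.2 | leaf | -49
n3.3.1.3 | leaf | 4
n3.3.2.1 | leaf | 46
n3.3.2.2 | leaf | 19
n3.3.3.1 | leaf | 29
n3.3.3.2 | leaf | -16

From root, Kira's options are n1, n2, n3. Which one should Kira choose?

n1.1.1 (Jamal): max(6, -7) = 6
n1.1.2 (Jamal): max(33, 8) = 33
n1.1 (Kira): min(6, 33) = 6
n1.2.1 (Jamal): max(10, 12) = 12
n1.2.2 (Jamal): max(-44, -2, 46, -25) = 46
n1.2.3 (Jamal): max(34, -13, -35) = 34
n1.2 (Kira): min(12, 46, 34) = 12
n1.3.1 (Jamal): max(23, -10, 50) = 50
n1.3.2 (Jamal): max(21, -40, -22) = 21
n1.3.3 (Jamal): max(-18, -9) = -9
n1.3.4 (Jamal): max(8, 4) = 8
n1.3 (Kira): min(50, 21, -9, 8) = -9
n1 (Jamal): max(6, 12, -9) = 12
n2.1.1 (Jamal): max(3, -38) = 3
n2.1.2 (Jamal): max(-40, 24) = 24
n2.1.3 (Jamal): max(18, -31) = 18
n2.1 (Kira): min(3, 24, 18) = 3
n2.2.1 (Jamal): max(-2, 43, 39) = 43
n2.2.2 (Jamal): max(31, 29, -26) = 31
n2.2 (Kira): min(43, 31) = 31
n2 (Jamal): max(3, 31) = 31
n3.1.1 (Jamal): max(30, -50) = 30
n3.1.2 (Jamal): max(-2, 20, -21) = 20
n3.1.3 (Jamal): max(-30, 25, 34, -48) = 34
n3.1 (Kira): min(30, 20, 34) = 20
n3.2.1 (Jamal): max(25, -31, -38) = 25
n3.2.2 (Jamal): max(-46, 36, 45) = 45
n3.2 (Kira): min(25, 45) = 25
n3.3.1 (Jamal): max(-16, -49, 4) = 4
n3.3.2 (Jamal): max(46, 19) = 46
n3.3.3 (Jamal): max(29, -16) = 29
n3.3 (Kira): min(4, 46, 29) = 4
n3 (Jamal): max(20, 25, 4) = 25
root (Kira): min(12, 31, 25) = 12
Kira at root wants the lowest of {n1=12, n2=31, n3=25}, so chooses n1.

n1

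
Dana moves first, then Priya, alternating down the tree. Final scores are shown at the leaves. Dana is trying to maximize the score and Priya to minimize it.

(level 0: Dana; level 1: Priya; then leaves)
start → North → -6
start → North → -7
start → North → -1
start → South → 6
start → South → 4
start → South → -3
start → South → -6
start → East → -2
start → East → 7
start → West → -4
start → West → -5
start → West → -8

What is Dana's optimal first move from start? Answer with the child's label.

East

North (Priya): min(-6, -7, -1) = -7
South (Priya): min(6, 4, -3, -6) = -6
East (Priya): min(-2, 7) = -2
West (Priya): min(-4, -5, -8) = -8
start (Dana): max(-7, -6, -2, -8) = -2
Dana at start wants the highest of {North=-7, South=-6, East=-2, West=-8}, so chooses East.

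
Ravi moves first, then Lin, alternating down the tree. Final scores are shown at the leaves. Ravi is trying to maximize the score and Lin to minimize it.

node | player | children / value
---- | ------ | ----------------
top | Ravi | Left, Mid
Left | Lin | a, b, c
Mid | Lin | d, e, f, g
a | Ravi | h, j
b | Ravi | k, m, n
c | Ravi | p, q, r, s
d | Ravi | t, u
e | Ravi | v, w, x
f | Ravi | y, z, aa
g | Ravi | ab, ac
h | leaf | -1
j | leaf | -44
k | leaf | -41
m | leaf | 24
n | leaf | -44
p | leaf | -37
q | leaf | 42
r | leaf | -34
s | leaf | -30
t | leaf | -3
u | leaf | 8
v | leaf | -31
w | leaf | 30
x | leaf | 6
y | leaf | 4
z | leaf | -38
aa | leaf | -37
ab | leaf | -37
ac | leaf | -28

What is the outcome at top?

-1

a (Ravi): max(-1, -44) = -1
b (Ravi): max(-41, 24, -44) = 24
c (Ravi): max(-37, 42, -34, -30) = 42
Left (Lin): min(-1, 24, 42) = -1
d (Ravi): max(-3, 8) = 8
e (Ravi): max(-31, 30, 6) = 30
f (Ravi): max(4, -38, -37) = 4
g (Ravi): max(-37, -28) = -28
Mid (Lin): min(8, 30, 4, -28) = -28
top (Ravi): max(-1, -28) = -1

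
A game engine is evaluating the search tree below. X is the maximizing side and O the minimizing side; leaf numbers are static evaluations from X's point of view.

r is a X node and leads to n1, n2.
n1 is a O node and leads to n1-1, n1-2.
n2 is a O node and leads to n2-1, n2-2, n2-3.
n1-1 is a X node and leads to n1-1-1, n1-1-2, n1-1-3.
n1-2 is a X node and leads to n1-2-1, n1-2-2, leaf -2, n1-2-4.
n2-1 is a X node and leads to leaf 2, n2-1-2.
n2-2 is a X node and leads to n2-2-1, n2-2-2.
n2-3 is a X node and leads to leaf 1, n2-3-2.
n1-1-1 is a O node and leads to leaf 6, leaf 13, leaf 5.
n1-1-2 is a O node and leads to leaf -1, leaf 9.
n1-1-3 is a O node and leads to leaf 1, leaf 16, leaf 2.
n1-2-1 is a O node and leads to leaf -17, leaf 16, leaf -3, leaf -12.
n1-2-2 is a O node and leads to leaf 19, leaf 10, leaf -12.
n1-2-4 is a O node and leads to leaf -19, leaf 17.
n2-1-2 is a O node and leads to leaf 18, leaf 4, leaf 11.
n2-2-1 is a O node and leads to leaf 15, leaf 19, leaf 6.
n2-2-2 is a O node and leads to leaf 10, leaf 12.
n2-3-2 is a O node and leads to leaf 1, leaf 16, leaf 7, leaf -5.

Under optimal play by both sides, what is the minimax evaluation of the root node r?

n1-1-1 (O): min(6, 13, 5) = 5
n1-1-2 (O): min(-1, 9) = -1
n1-1-3 (O): min(1, 16, 2) = 1
n1-1 (X): max(5, -1, 1) = 5
n1-2-1 (O): min(-17, 16, -3, -12) = -17
n1-2-2 (O): min(19, 10, -12) = -12
n1-2-4 (O): min(-19, 17) = -19
n1-2 (X): max(-17, -12, -2, -19) = -2
n1 (O): min(5, -2) = -2
n2-1-2 (O): min(18, 4, 11) = 4
n2-1 (X): max(2, 4) = 4
n2-2-1 (O): min(15, 19, 6) = 6
n2-2-2 (O): min(10, 12) = 10
n2-2 (X): max(6, 10) = 10
n2-3-2 (O): min(1, 16, 7, -5) = -5
n2-3 (X): max(1, -5) = 1
n2 (O): min(4, 10, 1) = 1
r (X): max(-2, 1) = 1

1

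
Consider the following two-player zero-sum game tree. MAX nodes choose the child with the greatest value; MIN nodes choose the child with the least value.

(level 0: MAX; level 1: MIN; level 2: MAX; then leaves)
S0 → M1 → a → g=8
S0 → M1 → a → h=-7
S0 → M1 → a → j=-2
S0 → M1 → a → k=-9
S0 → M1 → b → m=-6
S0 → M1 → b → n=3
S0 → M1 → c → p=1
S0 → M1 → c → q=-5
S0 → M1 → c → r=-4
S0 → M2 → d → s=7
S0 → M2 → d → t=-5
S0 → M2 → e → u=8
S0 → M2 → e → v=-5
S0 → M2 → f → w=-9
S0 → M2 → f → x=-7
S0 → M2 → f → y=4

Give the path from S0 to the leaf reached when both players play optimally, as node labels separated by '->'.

a (MAX): max(8, -7, -2, -9) = 8
b (MAX): max(-6, 3) = 3
c (MAX): max(1, -5, -4) = 1
M1 (MIN): min(8, 3, 1) = 1
d (MAX): max(7, -5) = 7
e (MAX): max(8, -5) = 8
f (MAX): max(-9, -7, 4) = 4
M2 (MIN): min(7, 8, 4) = 4
S0 (MAX): max(1, 4) = 4
At S0, MAX picks M2 (highest: 4).
At M2, MIN picks f (lowest: 4).
At f, MAX picks y (highest: 4).
Terminal value 4.

S0 -> M2 -> f -> y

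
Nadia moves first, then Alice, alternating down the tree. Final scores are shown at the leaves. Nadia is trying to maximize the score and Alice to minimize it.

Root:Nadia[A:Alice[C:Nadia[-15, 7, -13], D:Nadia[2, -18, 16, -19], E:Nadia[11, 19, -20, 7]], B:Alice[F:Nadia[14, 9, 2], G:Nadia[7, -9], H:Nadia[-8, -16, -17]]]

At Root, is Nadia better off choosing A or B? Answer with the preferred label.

A

C (Nadia): max(-15, 7, -13) = 7
D (Nadia): max(2, -18, 16, -19) = 16
E (Nadia): max(11, 19, -20, 7) = 19
A (Alice): min(7, 16, 19) = 7
F (Nadia): max(14, 9, 2) = 14
G (Nadia): max(7, -9) = 7
H (Nadia): max(-8, -16, -17) = -8
B (Alice): min(14, 7, -8) = -8
Nadia prefers the higher value; A=7, B=-8. A is better since 7 > -8.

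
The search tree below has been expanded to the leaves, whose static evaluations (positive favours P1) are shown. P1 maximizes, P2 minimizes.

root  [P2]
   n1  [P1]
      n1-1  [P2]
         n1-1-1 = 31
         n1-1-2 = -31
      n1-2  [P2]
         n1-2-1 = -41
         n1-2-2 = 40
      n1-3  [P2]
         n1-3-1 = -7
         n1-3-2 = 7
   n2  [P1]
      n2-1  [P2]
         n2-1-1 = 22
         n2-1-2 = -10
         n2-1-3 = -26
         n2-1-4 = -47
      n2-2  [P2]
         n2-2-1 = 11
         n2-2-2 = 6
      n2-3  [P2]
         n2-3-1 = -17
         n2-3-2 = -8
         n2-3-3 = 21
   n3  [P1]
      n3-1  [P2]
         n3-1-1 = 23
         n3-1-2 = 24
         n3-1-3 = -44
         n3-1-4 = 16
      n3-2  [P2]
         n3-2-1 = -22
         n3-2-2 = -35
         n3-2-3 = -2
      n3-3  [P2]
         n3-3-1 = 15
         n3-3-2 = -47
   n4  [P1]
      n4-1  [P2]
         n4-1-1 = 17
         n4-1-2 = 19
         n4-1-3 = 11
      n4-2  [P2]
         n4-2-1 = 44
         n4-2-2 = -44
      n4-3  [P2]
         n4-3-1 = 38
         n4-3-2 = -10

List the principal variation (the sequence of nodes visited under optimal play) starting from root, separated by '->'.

n1-1 (P2): min(31, -31) = -31
n1-2 (P2): min(-41, 40) = -41
n1-3 (P2): min(-7, 7) = -7
n1 (P1): max(-31, -41, -7) = -7
n2-1 (P2): min(22, -10, -26, -47) = -47
n2-2 (P2): min(11, 6) = 6
n2-3 (P2): min(-17, -8, 21) = -17
n2 (P1): max(-47, 6, -17) = 6
n3-1 (P2): min(23, 24, -44, 16) = -44
n3-2 (P2): min(-22, -35, -2) = -35
n3-3 (P2): min(15, -47) = -47
n3 (P1): max(-44, -35, -47) = -35
n4-1 (P2): min(17, 19, 11) = 11
n4-2 (P2): min(44, -44) = -44
n4-3 (P2): min(38, -10) = -10
n4 (P1): max(11, -44, -10) = 11
root (P2): min(-7, 6, -35, 11) = -35
At root, P2 picks n3 (lowest: -35).
At n3, P1 picks n3-2 (highest: -35).
At n3-2, P2 picks n3-2-2 (lowest: -35).
Terminal value -35.

root -> n3 -> n3-2 -> n3-2-2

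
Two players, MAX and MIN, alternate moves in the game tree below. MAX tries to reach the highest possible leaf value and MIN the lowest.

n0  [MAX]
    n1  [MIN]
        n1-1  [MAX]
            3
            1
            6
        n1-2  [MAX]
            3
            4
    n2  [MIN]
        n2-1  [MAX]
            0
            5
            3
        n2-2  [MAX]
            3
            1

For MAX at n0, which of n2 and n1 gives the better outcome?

n2-1 (MAX): max(0, 5, 3) = 5
n2-2 (MAX): max(3, 1) = 3
n2 (MIN): min(5, 3) = 3
n1-1 (MAX): max(3, 1, 6) = 6
n1-2 (MAX): max(3, 4) = 4
n1 (MIN): min(6, 4) = 4
MAX prefers the higher value; n2=3, n1=4. n1 is better since 4 > 3.

n1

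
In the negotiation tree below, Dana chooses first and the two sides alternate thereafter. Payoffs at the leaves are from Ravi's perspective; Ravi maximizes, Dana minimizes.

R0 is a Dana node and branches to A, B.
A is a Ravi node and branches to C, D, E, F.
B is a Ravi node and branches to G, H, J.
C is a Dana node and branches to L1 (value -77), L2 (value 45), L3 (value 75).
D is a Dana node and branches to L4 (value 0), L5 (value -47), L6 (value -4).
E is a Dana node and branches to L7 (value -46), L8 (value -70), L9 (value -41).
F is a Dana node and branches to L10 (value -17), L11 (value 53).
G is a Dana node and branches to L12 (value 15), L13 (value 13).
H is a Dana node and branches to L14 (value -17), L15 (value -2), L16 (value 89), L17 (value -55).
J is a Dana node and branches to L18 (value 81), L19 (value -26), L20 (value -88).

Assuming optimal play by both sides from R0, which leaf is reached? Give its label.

L10

C (Dana): min(-77, 45, 75) = -77
D (Dana): min(0, -47, -4) = -47
E (Dana): min(-46, -70, -41) = -70
F (Dana): min(-17, 53) = -17
A (Ravi): max(-77, -47, -70, -17) = -17
G (Dana): min(15, 13) = 13
H (Dana): min(-17, -2, 89, -55) = -55
J (Dana): min(81, -26, -88) = -88
B (Ravi): max(13, -55, -88) = 13
R0 (Dana): min(-17, 13) = -17
At R0, Dana picks A (lowest: -17).
At A, Ravi picks F (highest: -17).
At F, Dana picks L10 (lowest: -17).
Terminal value -17.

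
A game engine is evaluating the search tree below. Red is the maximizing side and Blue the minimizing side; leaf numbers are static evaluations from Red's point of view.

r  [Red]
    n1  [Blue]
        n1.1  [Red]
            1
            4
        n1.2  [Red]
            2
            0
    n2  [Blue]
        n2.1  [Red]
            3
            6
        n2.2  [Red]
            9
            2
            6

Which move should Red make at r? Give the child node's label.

n2

n1.1 (Red): max(1, 4) = 4
n1.2 (Red): max(2, 0) = 2
n1 (Blue): min(4, 2) = 2
n2.1 (Red): max(3, 6) = 6
n2.2 (Red): max(9, 2, 6) = 9
n2 (Blue): min(6, 9) = 6
r (Red): max(2, 6) = 6
Red at r wants the highest of {n1=2, n2=6}, so chooses n2.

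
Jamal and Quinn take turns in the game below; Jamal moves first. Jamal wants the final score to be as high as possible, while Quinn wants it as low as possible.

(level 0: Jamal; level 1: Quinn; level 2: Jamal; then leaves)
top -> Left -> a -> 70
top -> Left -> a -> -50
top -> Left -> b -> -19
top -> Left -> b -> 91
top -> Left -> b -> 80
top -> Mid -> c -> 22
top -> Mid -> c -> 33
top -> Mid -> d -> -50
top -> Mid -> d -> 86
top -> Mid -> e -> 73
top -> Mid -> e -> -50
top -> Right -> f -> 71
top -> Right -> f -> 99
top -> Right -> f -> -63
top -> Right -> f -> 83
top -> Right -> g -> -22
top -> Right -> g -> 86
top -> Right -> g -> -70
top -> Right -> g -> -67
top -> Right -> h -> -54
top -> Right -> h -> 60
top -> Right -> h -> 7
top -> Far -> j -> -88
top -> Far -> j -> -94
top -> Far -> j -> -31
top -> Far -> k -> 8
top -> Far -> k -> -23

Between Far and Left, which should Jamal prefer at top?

Left

j (Jamal): max(-88, -94, -31) = -31
k (Jamal): max(8, -23) = 8
Far (Quinn): min(-31, 8) = -31
a (Jamal): max(70, -50) = 70
b (Jamal): max(-19, 91, 80) = 91
Left (Quinn): min(70, 91) = 70
Jamal prefers the higher value; Far=-31, Left=70. Left is better since 70 > -31.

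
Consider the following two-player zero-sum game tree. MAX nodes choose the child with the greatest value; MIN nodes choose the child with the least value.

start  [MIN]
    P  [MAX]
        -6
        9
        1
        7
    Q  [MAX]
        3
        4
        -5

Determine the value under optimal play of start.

P (MAX): max(-6, 9, 1, 7) = 9
Q (MAX): max(3, 4, -5) = 4
start (MIN): min(9, 4) = 4

4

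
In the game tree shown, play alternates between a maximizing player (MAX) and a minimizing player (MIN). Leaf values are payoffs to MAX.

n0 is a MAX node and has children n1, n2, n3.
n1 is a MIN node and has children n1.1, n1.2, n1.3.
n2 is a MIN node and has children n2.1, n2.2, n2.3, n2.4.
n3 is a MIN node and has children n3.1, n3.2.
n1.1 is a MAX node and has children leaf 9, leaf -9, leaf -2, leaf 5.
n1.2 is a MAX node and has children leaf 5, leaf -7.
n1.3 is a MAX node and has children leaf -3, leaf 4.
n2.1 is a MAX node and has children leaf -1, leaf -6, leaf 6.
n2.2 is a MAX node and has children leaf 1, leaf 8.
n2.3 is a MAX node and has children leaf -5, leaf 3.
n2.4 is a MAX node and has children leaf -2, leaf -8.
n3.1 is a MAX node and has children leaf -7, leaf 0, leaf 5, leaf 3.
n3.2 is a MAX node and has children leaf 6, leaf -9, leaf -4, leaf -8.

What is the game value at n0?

n1.1 (MAX): max(9, -9, -2, 5) = 9
n1.2 (MAX): max(5, -7) = 5
n1.3 (MAX): max(-3, 4) = 4
n1 (MIN): min(9, 5, 4) = 4
n2.1 (MAX): max(-1, -6, 6) = 6
n2.2 (MAX): max(1, 8) = 8
n2.3 (MAX): max(-5, 3) = 3
n2.4 (MAX): max(-2, -8) = -2
n2 (MIN): min(6, 8, 3, -2) = -2
n3.1 (MAX): max(-7, 0, 5, 3) = 5
n3.2 (MAX): max(6, -9, -4, -8) = 6
n3 (MIN): min(5, 6) = 5
n0 (MAX): max(4, -2, 5) = 5

5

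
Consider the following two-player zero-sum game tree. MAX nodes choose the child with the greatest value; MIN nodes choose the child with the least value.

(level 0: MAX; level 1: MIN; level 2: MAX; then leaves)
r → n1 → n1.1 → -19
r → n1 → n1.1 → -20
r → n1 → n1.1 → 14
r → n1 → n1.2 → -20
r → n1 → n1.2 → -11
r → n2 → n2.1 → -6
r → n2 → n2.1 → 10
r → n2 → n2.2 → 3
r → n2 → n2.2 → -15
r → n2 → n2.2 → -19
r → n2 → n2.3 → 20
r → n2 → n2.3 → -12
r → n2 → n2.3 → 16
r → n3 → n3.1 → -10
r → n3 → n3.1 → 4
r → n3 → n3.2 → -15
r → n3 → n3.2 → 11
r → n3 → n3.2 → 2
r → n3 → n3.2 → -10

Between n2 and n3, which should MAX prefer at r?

n3

n2.1 (MAX): max(-6, 10) = 10
n2.2 (MAX): max(3, -15, -19) = 3
n2.3 (MAX): max(20, -12, 16) = 20
n2 (MIN): min(10, 3, 20) = 3
n3.1 (MAX): max(-10, 4) = 4
n3.2 (MAX): max(-15, 11, 2, -10) = 11
n3 (MIN): min(4, 11) = 4
MAX prefers the higher value; n2=3, n3=4. n3 is better since 4 > 3.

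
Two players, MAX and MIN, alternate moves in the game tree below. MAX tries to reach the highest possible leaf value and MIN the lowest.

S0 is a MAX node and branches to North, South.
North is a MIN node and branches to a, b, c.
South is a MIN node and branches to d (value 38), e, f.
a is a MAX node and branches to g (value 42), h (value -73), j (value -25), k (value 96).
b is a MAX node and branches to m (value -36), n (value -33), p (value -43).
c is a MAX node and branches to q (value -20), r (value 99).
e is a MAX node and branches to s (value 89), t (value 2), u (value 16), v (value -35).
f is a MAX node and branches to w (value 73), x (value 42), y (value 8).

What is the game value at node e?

89

e (MAX): max(89, 2, 16, -35) = 89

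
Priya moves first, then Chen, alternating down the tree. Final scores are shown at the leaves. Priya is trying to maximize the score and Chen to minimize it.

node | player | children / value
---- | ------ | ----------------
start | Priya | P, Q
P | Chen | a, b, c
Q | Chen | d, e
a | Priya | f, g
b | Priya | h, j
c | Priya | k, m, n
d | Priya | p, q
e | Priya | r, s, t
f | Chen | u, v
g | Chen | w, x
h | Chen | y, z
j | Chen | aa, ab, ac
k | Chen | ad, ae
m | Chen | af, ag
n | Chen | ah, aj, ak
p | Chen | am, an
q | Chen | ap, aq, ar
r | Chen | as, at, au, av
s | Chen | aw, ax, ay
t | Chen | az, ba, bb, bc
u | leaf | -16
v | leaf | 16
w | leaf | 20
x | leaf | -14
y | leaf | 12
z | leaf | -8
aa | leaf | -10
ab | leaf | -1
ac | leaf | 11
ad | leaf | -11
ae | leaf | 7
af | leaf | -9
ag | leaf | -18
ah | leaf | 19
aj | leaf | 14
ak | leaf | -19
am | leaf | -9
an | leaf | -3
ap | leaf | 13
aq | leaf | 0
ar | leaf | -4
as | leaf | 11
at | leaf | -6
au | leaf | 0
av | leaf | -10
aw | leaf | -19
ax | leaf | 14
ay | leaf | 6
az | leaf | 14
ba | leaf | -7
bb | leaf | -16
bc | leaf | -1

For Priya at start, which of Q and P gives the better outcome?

Q

p (Chen): min(-9, -3) = -9
q (Chen): min(13, 0, -4) = -4
d (Priya): max(-9, -4) = -4
r (Chen): min(11, -6, 0, -10) = -10
s (Chen): min(-19, 14, 6) = -19
t (Chen): min(14, -7, -16, -1) = -16
e (Priya): max(-10, -19, -16) = -10
Q (Chen): min(-4, -10) = -10
f (Chen): min(-16, 16) = -16
g (Chen): min(20, -14) = -14
a (Priya): max(-16, -14) = -14
h (Chen): min(12, -8) = -8
j (Chen): min(-10, -1, 11) = -10
b (Priya): max(-8, -10) = -8
k (Chen): min(-11, 7) = -11
m (Chen): min(-9, -18) = -18
n (Chen): min(19, 14, -19) = -19
c (Priya): max(-11, -18, -19) = -11
P (Chen): min(-14, -8, -11) = -14
Priya prefers the higher value; Q=-10, P=-14. Q is better since -10 > -14.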